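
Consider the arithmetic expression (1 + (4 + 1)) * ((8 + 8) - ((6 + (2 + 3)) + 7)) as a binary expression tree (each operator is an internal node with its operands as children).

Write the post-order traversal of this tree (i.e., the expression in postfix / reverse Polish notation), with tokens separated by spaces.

Post-order on an expression tree gives postfix notation: for each operator, emit left operand, right operand, then the operator.

1 4 1 + + 8 8 + 6 2 3 + + 7 + - *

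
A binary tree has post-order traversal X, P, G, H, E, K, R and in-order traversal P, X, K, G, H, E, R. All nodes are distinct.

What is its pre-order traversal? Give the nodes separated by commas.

The last element of post-order is the root; it splits in-order into left and right subtrees.
Root R: left subtree has 6 nodes {P, X, K, G, H, E}, right has 0 { }.
  Root K: left subtree has 2 nodes {P, X}, right has 3 {G, H, E}.
    Root P: left subtree has 0 nodes { }, right has 1 {X}.
    Root E: left subtree has 2 nodes {G, H}, right has 0 { }.
      Root H: left subtree has 1 node {G}, right has 0 { }.

R, K, P, X, E, H, G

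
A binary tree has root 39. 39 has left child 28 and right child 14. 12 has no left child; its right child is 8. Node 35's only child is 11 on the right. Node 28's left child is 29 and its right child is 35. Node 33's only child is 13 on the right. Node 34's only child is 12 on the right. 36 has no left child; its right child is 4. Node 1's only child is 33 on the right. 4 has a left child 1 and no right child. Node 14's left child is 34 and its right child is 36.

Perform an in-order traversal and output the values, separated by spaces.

In-order visits the left subtree, then the node, then the right subtree.
At 39: go left to 28.
  At 28: go left to 29.
    29 is a leaf — visit 29.
  Visit 28.
  At 28: go right to 35.
    At 35: no left child.
    Visit 35.
    At 35: go right to 11.
      11 is a leaf — visit 11.
Visit 39.
At 39: go right to 14.
  At 14: go left to 34.
    At 34: no left child.
    Visit 34.
    At 34: go right to 12.
      At 12: no left child.
      Visit 12.
      At 12: go right to 8.
        8 is a leaf — visit 8.
  Visit 14.
  At 14: go right to 36.
    At 36: no left child.
    Visit 36.
    At 36: go right to 4.
      At 4: go left to 1.
        At 1: no left child.
        Visit 1.
        At 1: go right to 33.
          At 33: no left child.
          Visit 33.
          At 33: go right to 13.
            13 is a leaf — visit 13.
      Visit 4.
      At 4: no right child.

29 28 35 11 39 34 12 8 14 36 1 33 13 4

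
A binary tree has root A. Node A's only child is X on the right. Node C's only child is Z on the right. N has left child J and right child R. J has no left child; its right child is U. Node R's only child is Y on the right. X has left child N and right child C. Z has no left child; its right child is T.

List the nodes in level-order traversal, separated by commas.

A, X, N, C, J, R, Z, U, Y, T

Level-order visits nodes level by level from the root, left to right within each level.
Level 0: A
Level 1: X
Level 2: N, C
Level 3: J, R, Z
Level 4: U, Y, T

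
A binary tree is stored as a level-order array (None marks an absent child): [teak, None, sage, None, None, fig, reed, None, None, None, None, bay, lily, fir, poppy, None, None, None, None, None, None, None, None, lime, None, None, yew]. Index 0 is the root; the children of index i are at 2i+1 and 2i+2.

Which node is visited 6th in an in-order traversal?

yew

In-order visits the left subtree, then the node, then the right subtree.
At teak: no left child.
Visit teak.
At teak: go right to sage.
  At sage: go left to fig.
    At fig: go left to bay.
      At bay: go left to lime.
        lime is a leaf — visit lime.
      Visit bay.
      At bay: no right child.
    Visit fig.
    At fig: go right to lily.
      At lily: no left child.
      Visit lily.
      At lily: go right to yew.
        yew is a leaf — visit yew.
  Visit sage.
  At sage: go right to reed.
    At reed: go left to fir.
      fir is a leaf — visit fir.
    Visit reed.
    At reed: go right to poppy.
      poppy is a leaf — visit poppy.
Full in-order sequence: teak, lime, bay, fig, lily, yew, sage, fir, reed, poppy.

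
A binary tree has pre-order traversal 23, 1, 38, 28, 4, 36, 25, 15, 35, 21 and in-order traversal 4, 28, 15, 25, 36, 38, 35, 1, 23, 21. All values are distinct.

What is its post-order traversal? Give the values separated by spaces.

The first element of pre-order is the root; it splits in-order into left and right subtrees.
Root 23: left subtree has 8 nodes {4, 28, 15, 25, 36, 38, 35, 1}, right has 1 {21}.
  Root 1: left subtree has 7 nodes {4, 28, 15, 25, 36, 38, 35}, right has 0 { }.
    Root 38: left subtree has 5 nodes {4, 28, 15, 25, 36}, right has 1 {35}.
      Root 28: left subtree has 1 node {4}, right has 3 {15, 25, 36}.
        Root 36: left subtree has 2 nodes {15, 25}, right has 0 { }.
          Root 25: left subtree has 1 node {15}, right has 0 { }.

4 15 25 36 28 35 38 1 21 23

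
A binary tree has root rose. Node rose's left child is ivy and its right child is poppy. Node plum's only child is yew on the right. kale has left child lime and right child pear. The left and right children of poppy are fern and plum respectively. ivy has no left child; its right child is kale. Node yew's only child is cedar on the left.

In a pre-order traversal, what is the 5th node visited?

pear

Pre-order visits the node, then its left subtree, then its right subtree.
Visit rose.
At rose: go left to ivy.
  Visit ivy.
  At ivy: no left child.
  At ivy: go right to kale.
    Visit kale.
    At kale: go left to lime.
      lime is a leaf — visit lime.
    At kale: go right to pear.
      pear is a leaf — visit pear.
At rose: go right to poppy.
  Visit poppy.
  At poppy: go left to fern.
    fern is a leaf — visit fern.
  At poppy: go right to plum.
    Visit plum.
    At plum: no left child.
    At plum: go right to yew.
      Visit yew.
      At yew: go left to cedar.
        cedar is a leaf — visit cedar.
      At yew: no right child.
Full pre-order sequence: rose, ivy, kale, lime, pear, poppy, fern, plum, yew, cedar.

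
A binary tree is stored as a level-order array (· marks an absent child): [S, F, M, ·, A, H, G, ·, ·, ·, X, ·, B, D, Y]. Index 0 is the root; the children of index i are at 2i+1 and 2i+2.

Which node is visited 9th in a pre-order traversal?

D

Pre-order visits the node, then its left subtree, then its right subtree.
Visit S.
At S: go left to F.
  Visit F.
  At F: no left child.
  At F: go right to A.
    Visit A.
    At A: no left child.
    At A: go right to X.
      X is a leaf — visit X.
At S: go right to M.
  Visit M.
  At M: go left to H.
    Visit H.
    At H: no left child.
    At H: go right to B.
      B is a leaf — visit B.
  At M: go right to G.
    Visit G.
    At G: go left to D.
      D is a leaf — visit D.
    At G: go right to Y.
      Y is a leaf — visit Y.
Full pre-order sequence: S, F, A, X, M, H, B, G, D, Y.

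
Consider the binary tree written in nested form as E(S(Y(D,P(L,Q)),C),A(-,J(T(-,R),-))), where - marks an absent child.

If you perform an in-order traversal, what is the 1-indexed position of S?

6

In-order visits the left subtree, then the node, then the right subtree.
At E: go left to S.
  At S: go left to Y.
    At Y: go left to D.
      D is a leaf — visit D.
    Visit Y.
    At Y: go right to P.
      At P: go left to L.
        L is a leaf — visit L.
      Visit P.
      At P: go right to Q.
        Q is a leaf — visit Q.
  Visit S.
  At S: go right to C.
    C is a leaf — visit C.
Visit E.
At E: go right to A.
  At A: no left child.
  Visit A.
  At A: go right to J.
    At J: go left to T.
      At T: no left child.
      Visit T.
      At T: go right to R.
        R is a leaf — visit R.
    Visit J.
    At J: no right child.
Full in-order sequence: D, Y, L, P, Q, S, C, E, A, T, R, J.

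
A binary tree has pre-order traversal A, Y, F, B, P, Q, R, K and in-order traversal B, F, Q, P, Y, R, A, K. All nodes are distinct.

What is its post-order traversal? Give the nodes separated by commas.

The first element of pre-order is the root; it splits in-order into left and right subtrees.
Root A: left subtree has 6 nodes {B, F, Q, P, Y, R}, right has 1 {K}.
  Root Y: left subtree has 4 nodes {B, F, Q, P}, right has 1 {R}.
    Root F: left subtree has 1 node {B}, right has 2 {Q, P}.
      Root P: left subtree has 1 node {Q}, right has 0 { }.

B, Q, P, F, R, Y, K, A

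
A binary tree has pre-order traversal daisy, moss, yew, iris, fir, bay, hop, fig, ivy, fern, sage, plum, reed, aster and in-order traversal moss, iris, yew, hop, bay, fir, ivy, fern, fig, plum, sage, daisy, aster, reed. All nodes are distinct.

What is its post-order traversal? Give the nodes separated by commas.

The first element of pre-order is the root; it splits in-order into left and right subtrees.
Root daisy: left subtree has 11 nodes {moss, iris, yew, hop, bay, fir, ivy, fern, fig, plum, sage}, right has 2 {aster, reed}.
  Root moss: left subtree has 0 nodes { }, right has 10 {iris, yew, hop, bay, fir, ivy, fern, fig, plum, sage}.
    Root yew: left subtree has 1 node {iris}, right has 8 {hop, bay, fir, ivy, fern, fig, plum, sage}.
      Root fir: left subtree has 2 nodes {hop, bay}, right has 5 {ivy, fern, fig, plum, sage}.
        Root bay: left subtree has 1 node {hop}, right has 0 { }.
        Root fig: left subtree has 2 nodes {ivy, fern}, right has 2 {plum, sage}.
          Root ivy: left subtree has 0 nodes { }, right has 1 {fern}.
          Root sage: left subtree has 1 node {plum}, right has 0 { }.
  Root reed: left subtree has 1 node {aster}, right has 0 { }.

iris, hop, bay, fern, ivy, plum, sage, fig, fir, yew, moss, aster, reed, daisy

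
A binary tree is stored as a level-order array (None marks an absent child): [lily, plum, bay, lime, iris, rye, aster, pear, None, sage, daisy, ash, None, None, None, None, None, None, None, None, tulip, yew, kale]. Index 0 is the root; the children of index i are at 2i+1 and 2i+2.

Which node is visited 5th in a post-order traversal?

Post-order visits the left subtree, then the right subtree, then the node.
At lily: go left to plum.
  At plum: go left to lime.
    At lime: go left to pear.
      pear is a leaf — visit pear.
    At lime: no right child.
    Visit lime.
  At plum: go right to iris.
    At iris: go left to sage.
      At sage: no left child.
      At sage: go right to tulip.
        tulip is a leaf — visit tulip.
      Visit sage.
    At iris: go right to daisy.
      At daisy: go left to yew.
        yew is a leaf — visit yew.
      At daisy: go right to kale.
        kale is a leaf — visit kale.
      Visit daisy.
    Visit iris.
  Visit plum.
At lily: go right to bay.
  At bay: go left to rye.
    At rye: go left to ash.
      ash is a leaf — visit ash.
    At rye: no right child.
    Visit rye.
  At bay: go right to aster.
    aster is a leaf — visit aster.
  Visit bay.
Visit lily.
Full post-order sequence: pear, lime, tulip, sage, yew, kale, daisy, iris, plum, ash, rye, aster, bay, lily.

yew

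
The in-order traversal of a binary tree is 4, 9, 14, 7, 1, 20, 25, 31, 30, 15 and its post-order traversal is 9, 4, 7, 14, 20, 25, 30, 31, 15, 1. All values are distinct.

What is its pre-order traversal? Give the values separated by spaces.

1 14 4 9 7 15 31 25 20 30

The last element of post-order is the root; it splits in-order into left and right subtrees.
Root 1: left subtree has 4 nodes {4, 9, 14, 7}, right has 5 {20, 25, 31, 30, 15}.
  Root 14: left subtree has 2 nodes {4, 9}, right has 1 {7}.
    Root 4: left subtree has 0 nodes { }, right has 1 {9}.
  Root 15: left subtree has 4 nodes {20, 25, 31, 30}, right has 0 { }.
    Root 31: left subtree has 2 nodes {20, 25}, right has 1 {30}.
      Root 25: left subtree has 1 node {20}, right has 0 { }.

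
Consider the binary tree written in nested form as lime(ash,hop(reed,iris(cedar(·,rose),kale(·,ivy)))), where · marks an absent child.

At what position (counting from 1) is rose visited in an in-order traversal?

In-order visits the left subtree, then the node, then the right subtree.
At lime: go left to ash.
  ash is a leaf — visit ash.
Visit lime.
At lime: go right to hop.
  At hop: go left to reed.
    reed is a leaf — visit reed.
  Visit hop.
  At hop: go right to iris.
    At iris: go left to cedar.
      At cedar: no left child.
      Visit cedar.
      At cedar: go right to rose.
        rose is a leaf — visit rose.
    Visit iris.
    At iris: go right to kale.
      At kale: no left child.
      Visit kale.
      At kale: go right to ivy.
        ivy is a leaf — visit ivy.
Full in-order sequence: ash, lime, reed, hop, cedar, rose, iris, kale, ivy.

6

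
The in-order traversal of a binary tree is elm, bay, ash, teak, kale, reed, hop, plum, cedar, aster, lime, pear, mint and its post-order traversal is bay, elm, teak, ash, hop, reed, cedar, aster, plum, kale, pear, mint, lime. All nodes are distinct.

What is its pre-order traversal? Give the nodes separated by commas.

The last element of post-order is the root; it splits in-order into left and right subtrees.
Root lime: left subtree has 10 nodes {elm, bay, ash, teak, kale, reed, hop, plum, cedar, aster}, right has 2 {pear, mint}.
  Root kale: left subtree has 4 nodes {elm, bay, ash, teak}, right has 5 {reed, hop, plum, cedar, aster}.
    Root ash: left subtree has 2 nodes {elm, bay}, right has 1 {teak}.
      Root elm: left subtree has 0 nodes { }, right has 1 {bay}.
    Root plum: left subtree has 2 nodes {reed, hop}, right has 2 {cedar, aster}.
      Root reed: left subtree has 0 nodes { }, right has 1 {hop}.
      Root aster: left subtree has 1 node {cedar}, right has 0 { }.
  Root mint: left subtree has 1 node {pear}, right has 0 { }.

lime, kale, ash, elm, bay, teak, plum, reed, hop, aster, cedar, mint, pear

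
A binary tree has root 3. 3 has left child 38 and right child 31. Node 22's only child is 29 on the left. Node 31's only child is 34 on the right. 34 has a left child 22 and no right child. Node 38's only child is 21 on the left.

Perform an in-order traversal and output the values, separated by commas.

21, 38, 3, 31, 29, 22, 34

In-order visits the left subtree, then the node, then the right subtree.
At 3: go left to 38.
  At 38: go left to 21.
    21 is a leaf — visit 21.
  Visit 38.
  At 38: no right child.
Visit 3.
At 3: go right to 31.
  At 31: no left child.
  Visit 31.
  At 31: go right to 34.
    At 34: go left to 22.
      At 22: go left to 29.
        29 is a leaf — visit 29.
      Visit 22.
      At 22: no right child.
    Visit 34.
    At 34: no right child.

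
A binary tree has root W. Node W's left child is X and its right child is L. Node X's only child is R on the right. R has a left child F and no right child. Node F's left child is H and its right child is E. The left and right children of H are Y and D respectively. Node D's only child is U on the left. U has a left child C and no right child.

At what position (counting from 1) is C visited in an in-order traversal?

In-order visits the left subtree, then the node, then the right subtree.
At W: go left to X.
  At X: no left child.
  Visit X.
  At X: go right to R.
    At R: go left to F.
      At F: go left to H.
        At H: go left to Y.
          Y is a leaf — visit Y.
        Visit H.
        At H: go right to D.
          At D: go left to U.
            At U: go left to C.
              C is a leaf — visit C.
            Visit U.
            At U: no right child.
          Visit D.
          At D: no right child.
      Visit F.
      At F: go right to E.
        E is a leaf — visit E.
    Visit R.
    At R: no right child.
Visit W.
At W: go right to L.
  L is a leaf — visit L.
Full in-order sequence: X, Y, H, C, U, D, F, E, R, W, L.

4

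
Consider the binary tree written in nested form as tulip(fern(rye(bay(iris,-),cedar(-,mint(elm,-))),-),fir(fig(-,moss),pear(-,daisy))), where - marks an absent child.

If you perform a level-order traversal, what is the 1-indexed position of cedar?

Level-order visits nodes level by level from the root, left to right within each level.
Level 0: tulip
Level 1: fern, fir
Level 2: rye, fig, pear
Level 3: bay, cedar, moss, daisy
Level 4: iris, mint
Level 5: elm
Full level-order sequence: tulip, fern, fir, rye, fig, pear, bay, cedar, moss, daisy, iris, mint, elm.

8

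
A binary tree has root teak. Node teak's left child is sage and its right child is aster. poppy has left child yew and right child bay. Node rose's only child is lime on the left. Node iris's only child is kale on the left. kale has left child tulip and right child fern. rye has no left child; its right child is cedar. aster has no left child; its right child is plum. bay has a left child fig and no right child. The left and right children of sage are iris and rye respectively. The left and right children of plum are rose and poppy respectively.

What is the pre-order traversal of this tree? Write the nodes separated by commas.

teak, sage, iris, kale, tulip, fern, rye, cedar, aster, plum, rose, lime, poppy, yew, bay, fig

Pre-order visits the node, then its left subtree, then its right subtree.
Visit teak.
At teak: go left to sage.
  Visit sage.
  At sage: go left to iris.
    Visit iris.
    At iris: go left to kale.
      Visit kale.
      At kale: go left to tulip.
        tulip is a leaf — visit tulip.
      At kale: go right to fern.
        fern is a leaf — visit fern.
    At iris: no right child.
  At sage: go right to rye.
    Visit rye.
    At rye: no left child.
    At rye: go right to cedar.
      cedar is a leaf — visit cedar.
At teak: go right to aster.
  Visit aster.
  At aster: no left child.
  At aster: go right to plum.
    Visit plum.
    At plum: go left to rose.
      Visit rose.
      At rose: go left to lime.
        lime is a leaf — visit lime.
      At rose: no right child.
    At plum: go right to poppy.
      Visit poppy.
      At poppy: go left to yew.
        yew is a leaf — visit yew.
      At poppy: go right to bay.
        Visit bay.
        At bay: go left to fig.
          fig is a leaf — visit fig.
        At bay: no right child.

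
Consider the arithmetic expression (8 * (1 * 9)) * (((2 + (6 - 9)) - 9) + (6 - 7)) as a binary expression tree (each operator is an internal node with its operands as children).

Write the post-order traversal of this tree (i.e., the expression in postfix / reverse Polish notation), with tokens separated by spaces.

Post-order on an expression tree gives postfix notation: for each operator, emit left operand, right operand, then the operator.

8 1 9 * * 2 6 9 - + 9 - 6 7 - + *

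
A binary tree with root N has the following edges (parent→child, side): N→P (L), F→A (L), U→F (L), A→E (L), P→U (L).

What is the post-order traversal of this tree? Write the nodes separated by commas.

Post-order visits the left subtree, then the right subtree, then the node.
At N: go left to P.
  At P: go left to U.
    At U: go left to F.
      At F: go left to A.
        At A: go left to E.
          E is a leaf — visit E.
        At A: no right child.
        Visit A.
      At F: no right child.
      Visit F.
    At U: no right child.
    Visit U.
  At P: no right child.
  Visit P.
At N: no right child.
Visit N.

E, A, F, U, P, N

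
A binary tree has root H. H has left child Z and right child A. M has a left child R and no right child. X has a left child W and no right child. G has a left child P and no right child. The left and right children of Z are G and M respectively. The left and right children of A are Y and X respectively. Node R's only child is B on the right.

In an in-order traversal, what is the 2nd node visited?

G

In-order visits the left subtree, then the node, then the right subtree.
At H: go left to Z.
  At Z: go left to G.
    At G: go left to P.
      P is a leaf — visit P.
    Visit G.
    At G: no right child.
  Visit Z.
  At Z: go right to M.
    At M: go left to R.
      At R: no left child.
      Visit R.
      At R: go right to B.
        B is a leaf — visit B.
    Visit M.
    At M: no right child.
Visit H.
At H: go right to A.
  At A: go left to Y.
    Y is a leaf — visit Y.
  Visit A.
  At A: go right to X.
    At X: go left to W.
      W is a leaf — visit W.
    Visit X.
    At X: no right child.
Full in-order sequence: P, G, Z, R, B, M, H, Y, A, W, X.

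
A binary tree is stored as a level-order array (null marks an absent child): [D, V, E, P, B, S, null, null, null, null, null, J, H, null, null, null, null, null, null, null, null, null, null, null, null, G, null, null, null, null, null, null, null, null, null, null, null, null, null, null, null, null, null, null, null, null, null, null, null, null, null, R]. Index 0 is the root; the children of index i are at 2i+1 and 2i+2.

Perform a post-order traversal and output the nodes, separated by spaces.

P B V J R G H S E D

Post-order visits the left subtree, then the right subtree, then the node.
At D: go left to V.
  At V: go left to P.
    P is a leaf — visit P.
  At V: go right to B.
    B is a leaf — visit B.
  Visit V.
At D: go right to E.
  At E: go left to S.
    At S: go left to J.
      J is a leaf — visit J.
    At S: go right to H.
      At H: go left to G.
        At G: go left to R.
          R is a leaf — visit R.
        At G: no right child.
        Visit G.
      At H: no right child.
      Visit H.
    Visit S.
  At E: no right child.
  Visit E.
Visit D.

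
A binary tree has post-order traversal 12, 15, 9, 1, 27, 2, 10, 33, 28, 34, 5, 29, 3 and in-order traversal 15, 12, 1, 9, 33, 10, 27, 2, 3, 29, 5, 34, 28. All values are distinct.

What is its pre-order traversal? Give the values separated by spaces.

The last element of post-order is the root; it splits in-order into left and right subtrees.
Root 3: left subtree has 8 nodes {15, 12, 1, 9, 33, 10, 27, 2}, right has 4 {29, 5, 34, 28}.
  Root 33: left subtree has 4 nodes {15, 12, 1, 9}, right has 3 {10, 27, 2}.
    Root 1: left subtree has 2 nodes {15, 12}, right has 1 {9}.
      Root 15: left subtree has 0 nodes { }, right has 1 {12}.
    Root 10: left subtree has 0 nodes { }, right has 2 {27, 2}.
      Root 2: left subtree has 1 node {27}, right has 0 { }.
  Root 29: left subtree has 0 nodes { }, right has 3 {5, 34, 28}.
    Root 5: left subtree has 0 nodes { }, right has 2 {34, 28}.
      Root 34: left subtree has 0 nodes { }, right has 1 {28}.

3 33 1 15 12 9 10 2 27 29 5 34 28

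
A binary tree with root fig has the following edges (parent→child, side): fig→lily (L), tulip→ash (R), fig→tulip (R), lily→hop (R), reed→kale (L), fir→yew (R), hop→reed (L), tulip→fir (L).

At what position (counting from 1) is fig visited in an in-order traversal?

5

In-order visits the left subtree, then the node, then the right subtree.
At fig: go left to lily.
  At lily: no left child.
  Visit lily.
  At lily: go right to hop.
    At hop: go left to reed.
      At reed: go left to kale.
        kale is a leaf — visit kale.
      Visit reed.
      At reed: no right child.
    Visit hop.
    At hop: no right child.
Visit fig.
At fig: go right to tulip.
  At tulip: go left to fir.
    At fir: no left child.
    Visit fir.
    At fir: go right to yew.
      yew is a leaf — visit yew.
  Visit tulip.
  At tulip: go right to ash.
    ash is a leaf — visit ash.
Full in-order sequence: lily, kale, reed, hop, fig, fir, yew, tulip, ash.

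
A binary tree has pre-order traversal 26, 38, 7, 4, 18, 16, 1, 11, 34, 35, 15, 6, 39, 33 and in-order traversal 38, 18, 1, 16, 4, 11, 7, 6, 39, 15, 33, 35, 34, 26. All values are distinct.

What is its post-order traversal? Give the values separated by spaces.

The first element of pre-order is the root; it splits in-order into left and right subtrees.
Root 26: left subtree has 13 nodes {38, 18, 1, 16, 4, 11, 7, 6, 39, 15, 33, 35, 34}, right has 0 { }.
  Root 38: left subtree has 0 nodes { }, right has 12 {18, 1, 16, 4, 11, 7, 6, 39, 15, 33, 35, 34}.
    Root 7: left subtree has 5 nodes {18, 1, 16, 4, 11}, right has 6 {6, 39, 15, 33, 35, 34}.
      Root 4: left subtree has 3 nodes {18, 1, 16}, right has 1 {11}.
        Root 18: left subtree has 0 nodes { }, right has 2 {1, 16}.
          Root 16: left subtree has 1 node {1}, right has 0 { }.
      Root 34: left subtree has 5 nodes {6, 39, 15, 33, 35}, right has 0 { }.
        Root 35: left subtree has 4 nodes {6, 39, 15, 33}, right has 0 { }.
          Root 15: left subtree has 2 nodes {6, 39}, right has 1 {33}.
            Root 6: left subtree has 0 nodes { }, right has 1 {39}.

1 16 18 11 4 39 6 33 15 35 34 7 38 26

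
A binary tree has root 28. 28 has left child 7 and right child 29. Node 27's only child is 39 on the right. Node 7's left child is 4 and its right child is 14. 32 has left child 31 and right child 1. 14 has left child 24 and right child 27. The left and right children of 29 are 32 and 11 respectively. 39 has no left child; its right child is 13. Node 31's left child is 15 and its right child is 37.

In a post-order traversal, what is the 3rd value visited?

Post-order visits the left subtree, then the right subtree, then the node.
At 28: go left to 7.
  At 7: go left to 4.
    4 is a leaf — visit 4.
  At 7: go right to 14.
    At 14: go left to 24.
      24 is a leaf — visit 24.
    At 14: go right to 27.
      At 27: no left child.
      At 27: go right to 39.
        At 39: no left child.
        At 39: go right to 13.
          13 is a leaf — visit 13.
        Visit 39.
      Visit 27.
    Visit 14.
  Visit 7.
At 28: go right to 29.
  At 29: go left to 32.
    At 32: go left to 31.
      At 31: go left to 15.
        15 is a leaf — visit 15.
      At 31: go right to 37.
        37 is a leaf — visit 37.
      Visit 31.
    At 32: go right to 1.
      1 is a leaf — visit 1.
    Visit 32.
  At 29: go right to 11.
    11 is a leaf — visit 11.
  Visit 29.
Visit 28.
Full post-order sequence: 4, 24, 13, 39, 27, 14, 7, 15, 37, 31, 1, 32, 11, 29, 28.

13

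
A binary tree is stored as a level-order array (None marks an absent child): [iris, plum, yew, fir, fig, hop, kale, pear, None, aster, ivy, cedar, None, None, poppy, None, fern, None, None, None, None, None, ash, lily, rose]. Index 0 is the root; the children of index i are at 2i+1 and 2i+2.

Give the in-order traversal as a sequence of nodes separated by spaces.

pear fern fir plum aster fig ivy ash iris lily cedar rose hop yew kale poppy

In-order visits the left subtree, then the node, then the right subtree.
At iris: go left to plum.
  At plum: go left to fir.
    At fir: go left to pear.
      At pear: no left child.
      Visit pear.
      At pear: go right to fern.
        fern is a leaf — visit fern.
    Visit fir.
    At fir: no right child.
  Visit plum.
  At plum: go right to fig.
    At fig: go left to aster.
      aster is a leaf — visit aster.
    Visit fig.
    At fig: go right to ivy.
      At ivy: no left child.
      Visit ivy.
      At ivy: go right to ash.
        ash is a leaf — visit ash.
Visit iris.
At iris: go right to yew.
  At yew: go left to hop.
    At hop: go left to cedar.
      At cedar: go left to lily.
        lily is a leaf — visit lily.
      Visit cedar.
      At cedar: go right to rose.
        rose is a leaf — visit rose.
    Visit hop.
    At hop: no right child.
  Visit yew.
  At yew: go right to kale.
    At kale: no left child.
    Visit kale.
    At kale: go right to poppy.
      poppy is a leaf — visit poppy.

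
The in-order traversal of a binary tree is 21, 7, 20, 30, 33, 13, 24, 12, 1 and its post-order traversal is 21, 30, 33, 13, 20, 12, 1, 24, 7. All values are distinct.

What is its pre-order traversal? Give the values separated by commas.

7, 21, 24, 20, 13, 33, 30, 1, 12

The last element of post-order is the root; it splits in-order into left and right subtrees.
Root 7: left subtree has 1 node {21}, right has 7 {20, 30, 33, 13, 24, 12, 1}.
  Root 24: left subtree has 4 nodes {20, 30, 33, 13}, right has 2 {12, 1}.
    Root 20: left subtree has 0 nodes { }, right has 3 {30, 33, 13}.
      Root 13: left subtree has 2 nodes {30, 33}, right has 0 { }.
        Root 33: left subtree has 1 node {30}, right has 0 { }.
    Root 1: left subtree has 1 node {12}, right has 0 { }.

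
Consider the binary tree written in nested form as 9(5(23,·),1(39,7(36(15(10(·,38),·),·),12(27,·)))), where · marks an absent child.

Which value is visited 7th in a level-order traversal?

36

Level-order visits nodes level by level from the root, left to right within each level.
Level 0: 9
Level 1: 5, 1
Level 2: 23, 39, 7
Level 3: 36, 12
Level 4: 15, 27
Level 5: 10
Level 6: 38
Full level-order sequence: 9, 5, 1, 23, 39, 7, 36, 12, 15, 27, 10, 38.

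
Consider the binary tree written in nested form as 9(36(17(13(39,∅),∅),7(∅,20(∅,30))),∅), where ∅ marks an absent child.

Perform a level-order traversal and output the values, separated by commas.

9, 36, 17, 7, 13, 20, 39, 30

Level-order visits nodes level by level from the root, left to right within each level.
Level 0: 9
Level 1: 36
Level 2: 17, 7
Level 3: 13, 20
Level 4: 39, 30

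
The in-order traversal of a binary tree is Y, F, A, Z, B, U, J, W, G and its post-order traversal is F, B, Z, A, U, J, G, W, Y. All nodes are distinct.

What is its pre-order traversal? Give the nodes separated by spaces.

Y W J U A F Z B G

The last element of post-order is the root; it splits in-order into left and right subtrees.
Root Y: left subtree has 0 nodes { }, right has 8 {F, A, Z, B, U, J, W, G}.
  Root W: left subtree has 6 nodes {F, A, Z, B, U, J}, right has 1 {G}.
    Root J: left subtree has 5 nodes {F, A, Z, B, U}, right has 0 { }.
      Root U: left subtree has 4 nodes {F, A, Z, B}, right has 0 { }.
        Root A: left subtree has 1 node {F}, right has 2 {Z, B}.
          Root Z: left subtree has 0 nodes { }, right has 1 {B}.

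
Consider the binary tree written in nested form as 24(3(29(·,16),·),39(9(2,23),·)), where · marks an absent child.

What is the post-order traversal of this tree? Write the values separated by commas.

16, 29, 3, 2, 23, 9, 39, 24

Post-order visits the left subtree, then the right subtree, then the node.
At 24: go left to 3.
  At 3: go left to 29.
    At 29: no left child.
    At 29: go right to 16.
      16 is a leaf — visit 16.
    Visit 29.
  At 3: no right child.
  Visit 3.
At 24: go right to 39.
  At 39: go left to 9.
    At 9: go left to 2.
      2 is a leaf — visit 2.
    At 9: go right to 23.
      23 is a leaf — visit 23.
    Visit 9.
  At 39: no right child.
  Visit 39.
Visit 24.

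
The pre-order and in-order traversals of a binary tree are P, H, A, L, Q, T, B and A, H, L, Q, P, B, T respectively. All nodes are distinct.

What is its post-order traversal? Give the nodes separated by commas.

The first element of pre-order is the root; it splits in-order into left and right subtrees.
Root P: left subtree has 4 nodes {A, H, L, Q}, right has 2 {B, T}.
  Root H: left subtree has 1 node {A}, right has 2 {L, Q}.
    Root L: left subtree has 0 nodes { }, right has 1 {Q}.
  Root T: left subtree has 1 node {B}, right has 0 { }.

A, Q, L, H, B, T, P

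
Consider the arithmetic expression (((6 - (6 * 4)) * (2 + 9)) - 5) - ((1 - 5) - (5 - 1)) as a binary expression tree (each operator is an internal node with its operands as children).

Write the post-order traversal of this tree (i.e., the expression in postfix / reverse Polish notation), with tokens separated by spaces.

6 6 4 * - 2 9 + * 5 - 1 5 - 5 1 - - -

Post-order on an expression tree gives postfix notation: for each operator, emit left operand, right operand, then the operator.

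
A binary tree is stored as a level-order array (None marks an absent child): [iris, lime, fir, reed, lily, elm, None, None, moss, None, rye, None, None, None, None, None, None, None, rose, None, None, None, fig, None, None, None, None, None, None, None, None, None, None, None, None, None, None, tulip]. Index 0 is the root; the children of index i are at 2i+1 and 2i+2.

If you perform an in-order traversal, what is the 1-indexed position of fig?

8

In-order visits the left subtree, then the node, then the right subtree.
At iris: go left to lime.
  At lime: go left to reed.
    At reed: no left child.
    Visit reed.
    At reed: go right to moss.
      At moss: no left child.
      Visit moss.
      At moss: go right to rose.
        At rose: go left to tulip.
          tulip is a leaf — visit tulip.
        Visit rose.
        At rose: no right child.
  Visit lime.
  At lime: go right to lily.
    At lily: no left child.
    Visit lily.
    At lily: go right to rye.
      At rye: no left child.
      Visit rye.
      At rye: go right to fig.
        fig is a leaf — visit fig.
Visit iris.
At iris: go right to fir.
  At fir: go left to elm.
    elm is a leaf — visit elm.
  Visit fir.
  At fir: no right child.
Full in-order sequence: reed, moss, tulip, rose, lime, lily, rye, fig, iris, elm, fir.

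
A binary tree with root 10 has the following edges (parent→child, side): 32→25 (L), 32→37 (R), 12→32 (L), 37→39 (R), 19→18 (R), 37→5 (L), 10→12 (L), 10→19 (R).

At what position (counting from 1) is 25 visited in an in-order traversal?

In-order visits the left subtree, then the node, then the right subtree.
At 10: go left to 12.
  At 12: go left to 32.
    At 32: go left to 25.
      25 is a leaf — visit 25.
    Visit 32.
    At 32: go right to 37.
      At 37: go left to 5.
        5 is a leaf — visit 5.
      Visit 37.
      At 37: go right to 39.
        39 is a leaf — visit 39.
  Visit 12.
  At 12: no right child.
Visit 10.
At 10: go right to 19.
  At 19: no left child.
  Visit 19.
  At 19: go right to 18.
    18 is a leaf — visit 18.
Full in-order sequence: 25, 32, 5, 37, 39, 12, 10, 19, 18.

1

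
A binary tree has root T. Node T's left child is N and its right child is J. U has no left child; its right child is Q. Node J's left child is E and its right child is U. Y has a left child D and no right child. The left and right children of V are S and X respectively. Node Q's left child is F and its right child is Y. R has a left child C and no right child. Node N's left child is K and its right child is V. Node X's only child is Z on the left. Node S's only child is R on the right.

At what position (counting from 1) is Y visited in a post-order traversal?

12

Post-order visits the left subtree, then the right subtree, then the node.
At T: go left to N.
  At N: go left to K.
    K is a leaf — visit K.
  At N: go right to V.
    At V: go left to S.
      At S: no left child.
      At S: go right to R.
        At R: go left to C.
          C is a leaf — visit C.
        At R: no right child.
        Visit R.
      Visit S.
    At V: go right to X.
      At X: go left to Z.
        Z is a leaf — visit Z.
      At X: no right child.
      Visit X.
    Visit V.
  Visit N.
At T: go right to J.
  At J: go left to E.
    E is a leaf — visit E.
  At J: go right to U.
    At U: no left child.
    At U: go right to Q.
      At Q: go left to F.
        F is a leaf — visit F.
      At Q: go right to Y.
        At Y: go left to D.
          D is a leaf — visit D.
        At Y: no right child.
        Visit Y.
      Visit Q.
    Visit U.
  Visit J.
Visit T.
Full post-order sequence: K, C, R, S, Z, X, V, N, E, F, D, Y, Q, U, J, T.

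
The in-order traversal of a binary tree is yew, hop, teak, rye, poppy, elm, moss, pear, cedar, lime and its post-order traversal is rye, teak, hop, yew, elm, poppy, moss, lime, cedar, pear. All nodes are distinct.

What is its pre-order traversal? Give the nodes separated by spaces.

The last element of post-order is the root; it splits in-order into left and right subtrees.
Root pear: left subtree has 7 nodes {yew, hop, teak, rye, poppy, elm, moss}, right has 2 {cedar, lime}.
  Root moss: left subtree has 6 nodes {yew, hop, teak, rye, poppy, elm}, right has 0 { }.
    Root poppy: left subtree has 4 nodes {yew, hop, teak, rye}, right has 1 {elm}.
      Root yew: left subtree has 0 nodes { }, right has 3 {hop, teak, rye}.
        Root hop: left subtree has 0 nodes { }, right has 2 {teak, rye}.
          Root teak: left subtree has 0 nodes { }, right has 1 {rye}.
  Root cedar: left subtree has 0 nodes { }, right has 1 {lime}.

pear moss poppy yew hop teak rye elm cedar lime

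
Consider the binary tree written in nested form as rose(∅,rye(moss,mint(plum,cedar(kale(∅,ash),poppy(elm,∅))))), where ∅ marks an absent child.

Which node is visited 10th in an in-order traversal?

In-order visits the left subtree, then the node, then the right subtree.
At rose: no left child.
Visit rose.
At rose: go right to rye.
  At rye: go left to moss.
    moss is a leaf — visit moss.
  Visit rye.
  At rye: go right to mint.
    At mint: go left to plum.
      plum is a leaf — visit plum.
    Visit mint.
    At mint: go right to cedar.
      At cedar: go left to kale.
        At kale: no left child.
        Visit kale.
        At kale: go right to ash.
          ash is a leaf — visit ash.
      Visit cedar.
      At cedar: go right to poppy.
        At poppy: go left to elm.
          elm is a leaf — visit elm.
        Visit poppy.
        At poppy: no right child.
Full in-order sequence: rose, moss, rye, plum, mint, kale, ash, cedar, elm, poppy.

poppy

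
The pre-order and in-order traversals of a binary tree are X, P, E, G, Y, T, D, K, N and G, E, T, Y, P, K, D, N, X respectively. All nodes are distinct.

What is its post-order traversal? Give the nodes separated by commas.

G, T, Y, E, K, N, D, P, X

The first element of pre-order is the root; it splits in-order into left and right subtrees.
Root X: left subtree has 8 nodes {G, E, T, Y, P, K, D, N}, right has 0 { }.
  Root P: left subtree has 4 nodes {G, E, T, Y}, right has 3 {K, D, N}.
    Root E: left subtree has 1 node {G}, right has 2 {T, Y}.
      Root Y: left subtree has 1 node {T}, right has 0 { }.
    Root D: left subtree has 1 node {K}, right has 1 {N}.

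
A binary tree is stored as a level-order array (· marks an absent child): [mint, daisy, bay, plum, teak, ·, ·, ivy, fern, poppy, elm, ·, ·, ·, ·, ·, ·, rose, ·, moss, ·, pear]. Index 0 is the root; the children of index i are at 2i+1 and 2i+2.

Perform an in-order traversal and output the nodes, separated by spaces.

ivy plum rose fern daisy moss poppy teak pear elm mint bay

In-order visits the left subtree, then the node, then the right subtree.
At mint: go left to daisy.
  At daisy: go left to plum.
    At plum: go left to ivy.
      ivy is a leaf — visit ivy.
    Visit plum.
    At plum: go right to fern.
      At fern: go left to rose.
        rose is a leaf — visit rose.
      Visit fern.
      At fern: no right child.
  Visit daisy.
  At daisy: go right to teak.
    At teak: go left to poppy.
      At poppy: go left to moss.
        moss is a leaf — visit moss.
      Visit poppy.
      At poppy: no right child.
    Visit teak.
    At teak: go right to elm.
      At elm: go left to pear.
        pear is a leaf — visit pear.
      Visit elm.
      At elm: no right child.
Visit mint.
At mint: go right to bay.
  bay is a leaf — visit bay.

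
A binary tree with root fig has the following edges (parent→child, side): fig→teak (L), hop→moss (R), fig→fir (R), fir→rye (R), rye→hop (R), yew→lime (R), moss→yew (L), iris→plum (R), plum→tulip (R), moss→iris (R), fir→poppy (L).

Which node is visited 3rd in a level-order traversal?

fir

Level-order visits nodes level by level from the root, left to right within each level.
Level 0: fig
Level 1: teak, fir
Level 2: poppy, rye
Level 3: hop
Level 4: moss
Level 5: yew, iris
Level 6: lime, plum
Level 7: tulip
Full level-order sequence: fig, teak, fir, poppy, rye, hop, moss, yew, iris, lime, plum, tulip.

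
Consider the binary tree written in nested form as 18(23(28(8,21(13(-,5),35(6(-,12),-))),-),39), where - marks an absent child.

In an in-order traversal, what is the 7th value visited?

12

In-order visits the left subtree, then the node, then the right subtree.
At 18: go left to 23.
  At 23: go left to 28.
    At 28: go left to 8.
      8 is a leaf — visit 8.
    Visit 28.
    At 28: go right to 21.
      At 21: go left to 13.
        At 13: no left child.
        Visit 13.
        At 13: go right to 5.
          5 is a leaf — visit 5.
      Visit 21.
      At 21: go right to 35.
        At 35: go left to 6.
          At 6: no left child.
          Visit 6.
          At 6: go right to 12.
            12 is a leaf — visit 12.
        Visit 35.
        At 35: no right child.
  Visit 23.
  At 23: no right child.
Visit 18.
At 18: go right to 39.
  39 is a leaf — visit 39.
Full in-order sequence: 8, 28, 13, 5, 21, 6, 12, 35, 23, 18, 39.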